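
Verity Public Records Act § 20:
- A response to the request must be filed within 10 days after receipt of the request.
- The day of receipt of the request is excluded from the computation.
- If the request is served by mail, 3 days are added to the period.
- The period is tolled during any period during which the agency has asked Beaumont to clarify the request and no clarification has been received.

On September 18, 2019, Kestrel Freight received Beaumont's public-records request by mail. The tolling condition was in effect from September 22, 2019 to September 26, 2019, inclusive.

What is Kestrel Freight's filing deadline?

October 6, 2019

10 days after September 18, 2019 is September 28, 2019.
Service was by mail, adding 3 days: September 28, 2019 + 3 days = October 1, 2019.
From September 22, 2019 through September 26, 2019 inclusive is 5 days; tolling adds 5 days: October 1, 2019 + 5 days = October 6, 2019.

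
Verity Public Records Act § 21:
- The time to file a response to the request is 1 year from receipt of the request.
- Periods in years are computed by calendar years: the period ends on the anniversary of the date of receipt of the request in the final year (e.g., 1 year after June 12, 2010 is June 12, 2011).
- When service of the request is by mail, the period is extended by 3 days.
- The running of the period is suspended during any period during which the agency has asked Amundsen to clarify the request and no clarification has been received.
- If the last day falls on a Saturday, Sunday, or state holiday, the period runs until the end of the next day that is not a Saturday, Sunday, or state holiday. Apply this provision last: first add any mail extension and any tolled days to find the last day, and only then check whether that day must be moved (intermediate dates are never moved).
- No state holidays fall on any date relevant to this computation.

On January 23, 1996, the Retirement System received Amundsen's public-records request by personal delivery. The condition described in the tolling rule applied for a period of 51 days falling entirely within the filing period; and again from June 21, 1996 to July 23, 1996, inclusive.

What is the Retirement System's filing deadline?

1 year after January 23, 1996 is January 23, 1997.
Service was not by mail, so no mail extension applies.
Tolling adds 51 days: January 23, 1997 + 51 days = March 15, 1997.
From June 21, 1996 through July 23, 1996 inclusive is 33 days; tolling adds 33 days: March 15, 1997 + 33 days = April 17, 1997.
April 17, 1997 is a Thursday and not a state holiday, so no extension applies.

April 17, 1997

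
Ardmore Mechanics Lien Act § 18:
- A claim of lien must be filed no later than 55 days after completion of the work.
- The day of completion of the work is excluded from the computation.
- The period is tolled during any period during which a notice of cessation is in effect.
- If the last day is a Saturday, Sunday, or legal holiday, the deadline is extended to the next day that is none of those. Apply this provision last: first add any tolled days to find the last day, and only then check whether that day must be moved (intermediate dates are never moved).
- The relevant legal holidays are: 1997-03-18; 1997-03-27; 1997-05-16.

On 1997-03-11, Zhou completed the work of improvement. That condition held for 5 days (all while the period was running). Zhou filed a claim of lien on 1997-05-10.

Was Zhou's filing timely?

Yes

55 days after 1997-03-11 is May 5, 1997.
Tolling adds 5 days: May 5, 1997 + 5 days = May 10, 1997.
May 10, 1997 is Saturday; May 11, 1997 is Sunday. The next qualifying day is May 12, 1997.
The deadline is May 12, 1997; the filing on May 10, 1997 is on or before that date.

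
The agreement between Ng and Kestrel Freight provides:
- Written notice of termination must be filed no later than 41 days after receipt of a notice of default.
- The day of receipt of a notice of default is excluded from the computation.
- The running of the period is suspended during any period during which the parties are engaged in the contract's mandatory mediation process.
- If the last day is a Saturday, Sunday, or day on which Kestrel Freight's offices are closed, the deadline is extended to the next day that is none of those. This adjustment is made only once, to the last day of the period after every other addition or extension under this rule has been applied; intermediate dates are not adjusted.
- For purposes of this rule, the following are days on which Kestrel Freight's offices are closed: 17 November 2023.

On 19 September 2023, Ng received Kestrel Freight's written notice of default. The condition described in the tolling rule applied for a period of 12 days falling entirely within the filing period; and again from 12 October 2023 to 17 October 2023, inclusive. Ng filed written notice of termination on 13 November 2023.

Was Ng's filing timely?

Yes

41 days after 19 September 2023 is October 30, 2023.
Tolling adds 12 days: October 30, 2023 + 12 days = November 11, 2023.
From October 12, 2023 through October 17, 2023 inclusive is 6 days; tolling adds 6 days: November 11, 2023 + 6 days = November 17, 2023.
November 17, 2023 is a listed holiday; November 18, 2023 is Saturday; November 19, 2023 is Sunday. The next qualifying day is November 20, 2023.
The deadline is November 20, 2023; the filing on November 13, 2023 is on or before that date.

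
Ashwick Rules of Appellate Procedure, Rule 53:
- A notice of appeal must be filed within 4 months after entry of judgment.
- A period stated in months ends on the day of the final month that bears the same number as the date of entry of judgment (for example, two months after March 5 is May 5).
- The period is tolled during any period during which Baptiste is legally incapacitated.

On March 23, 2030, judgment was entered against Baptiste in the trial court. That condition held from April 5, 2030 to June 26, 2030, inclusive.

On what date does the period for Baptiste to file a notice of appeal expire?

4 months after March 23, 2030 is July 23, 2030.
From April 5, 2030 through June 26, 2030 inclusive is 83 days; tolling adds 83 days: July 23, 2030 + 83 days = October 14, 2030.

October 14, 2030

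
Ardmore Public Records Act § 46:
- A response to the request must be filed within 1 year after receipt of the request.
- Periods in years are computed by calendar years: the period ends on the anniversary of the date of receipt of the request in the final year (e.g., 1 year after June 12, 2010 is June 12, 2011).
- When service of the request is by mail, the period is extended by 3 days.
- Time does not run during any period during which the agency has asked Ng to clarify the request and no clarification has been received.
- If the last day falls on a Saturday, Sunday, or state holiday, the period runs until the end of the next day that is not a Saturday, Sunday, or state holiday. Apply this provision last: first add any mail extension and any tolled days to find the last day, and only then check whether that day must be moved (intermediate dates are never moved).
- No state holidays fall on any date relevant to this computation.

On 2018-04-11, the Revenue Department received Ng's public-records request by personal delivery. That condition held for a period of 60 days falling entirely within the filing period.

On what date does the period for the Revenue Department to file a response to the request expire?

June 10, 2019

1 year after 2018-04-11 is April 11, 2019.
Service was not by mail, so no mail extension applies.
Tolling adds 60 days: April 11, 2019 + 60 days = June 10, 2019.
June 10, 2019 is a Monday and not a state holiday, so no extension applies.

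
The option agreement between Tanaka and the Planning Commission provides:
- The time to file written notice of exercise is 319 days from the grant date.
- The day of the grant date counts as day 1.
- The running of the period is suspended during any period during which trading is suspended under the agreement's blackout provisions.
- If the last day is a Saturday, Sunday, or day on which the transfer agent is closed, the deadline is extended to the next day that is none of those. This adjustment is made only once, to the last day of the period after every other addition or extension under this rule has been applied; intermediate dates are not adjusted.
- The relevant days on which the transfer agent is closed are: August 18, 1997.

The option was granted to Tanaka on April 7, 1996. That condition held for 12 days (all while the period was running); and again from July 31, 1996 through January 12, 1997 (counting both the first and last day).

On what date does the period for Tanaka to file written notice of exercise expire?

Counting April 7, 1996 as day 1, day 319 is February 19, 1997.
Tolling adds 12 days: February 19, 1997 + 12 days = March 3, 1997.
From July 31, 1996 through January 12, 1997 inclusive is 166 days; tolling adds 166 days: March 3, 1997 + 166 days = August 16, 1997.
August 16, 1997 is Saturday; August 17, 1997 is Sunday; August 18, 1997 is a listed holiday. The next qualifying day is August 19, 1997.

August 19, 1997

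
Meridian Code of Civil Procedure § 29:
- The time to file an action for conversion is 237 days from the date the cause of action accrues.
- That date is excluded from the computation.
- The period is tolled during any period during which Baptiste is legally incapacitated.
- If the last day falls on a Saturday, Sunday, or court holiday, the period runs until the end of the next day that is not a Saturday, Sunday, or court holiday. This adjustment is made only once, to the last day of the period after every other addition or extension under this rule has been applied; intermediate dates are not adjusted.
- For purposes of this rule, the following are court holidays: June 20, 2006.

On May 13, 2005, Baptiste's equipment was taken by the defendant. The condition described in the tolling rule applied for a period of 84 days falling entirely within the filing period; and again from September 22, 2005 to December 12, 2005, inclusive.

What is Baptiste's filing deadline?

June 21, 2006

237 days after May 13, 2005 is January 5, 2006.
Tolling adds 84 days: January 5, 2006 + 84 days = March 30, 2006.
From September 22, 2005 through December 12, 2005 inclusive is 82 days; tolling adds 82 days: March 30, 2006 + 82 days = June 20, 2006.
June 20, 2006 is a listed holiday. The next qualifying day is June 21, 2006.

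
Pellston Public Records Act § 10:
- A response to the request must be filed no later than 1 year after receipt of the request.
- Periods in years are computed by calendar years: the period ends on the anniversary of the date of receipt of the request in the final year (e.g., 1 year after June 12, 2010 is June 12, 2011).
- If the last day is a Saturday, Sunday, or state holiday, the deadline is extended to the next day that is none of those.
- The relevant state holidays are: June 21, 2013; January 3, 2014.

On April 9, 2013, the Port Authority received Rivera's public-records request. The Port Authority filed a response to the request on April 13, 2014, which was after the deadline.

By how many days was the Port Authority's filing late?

4 days

1 year after April 9, 2013 is April 9, 2014.
April 9, 2014 is a Wednesday and not a state holiday, so no extension applies.
The deadline is April 9, 2014; from April 9, 2014 to April 13, 2014 is 4 days.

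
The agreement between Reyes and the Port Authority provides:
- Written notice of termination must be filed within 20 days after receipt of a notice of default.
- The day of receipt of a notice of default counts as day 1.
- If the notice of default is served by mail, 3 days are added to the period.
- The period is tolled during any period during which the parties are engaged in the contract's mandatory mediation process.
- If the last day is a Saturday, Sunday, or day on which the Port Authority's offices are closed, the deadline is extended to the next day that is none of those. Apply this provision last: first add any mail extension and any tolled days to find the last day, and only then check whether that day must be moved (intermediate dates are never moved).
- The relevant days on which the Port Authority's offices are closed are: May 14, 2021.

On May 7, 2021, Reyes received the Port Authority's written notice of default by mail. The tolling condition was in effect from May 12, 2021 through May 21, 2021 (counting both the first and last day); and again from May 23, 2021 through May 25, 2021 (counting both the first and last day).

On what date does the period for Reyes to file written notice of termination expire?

June 11, 2021

Counting May 7, 2021 as day 1, day 20 is May 26, 2021.
Service was by mail, adding 3 days: May 26, 2021 + 3 days = May 29, 2021.
From May 12, 2021 through May 21, 2021 inclusive is 10 days; tolling adds 10 days: May 29, 2021 + 10 days = June 8, 2021.
From May 23, 2021 through May 25, 2021 inclusive is 3 days; tolling adds 3 days: June 8, 2021 + 3 days = June 11, 2021.
June 11, 2021 is a Friday and not a day on which the Port Authority's offices are closed, so no extension applies.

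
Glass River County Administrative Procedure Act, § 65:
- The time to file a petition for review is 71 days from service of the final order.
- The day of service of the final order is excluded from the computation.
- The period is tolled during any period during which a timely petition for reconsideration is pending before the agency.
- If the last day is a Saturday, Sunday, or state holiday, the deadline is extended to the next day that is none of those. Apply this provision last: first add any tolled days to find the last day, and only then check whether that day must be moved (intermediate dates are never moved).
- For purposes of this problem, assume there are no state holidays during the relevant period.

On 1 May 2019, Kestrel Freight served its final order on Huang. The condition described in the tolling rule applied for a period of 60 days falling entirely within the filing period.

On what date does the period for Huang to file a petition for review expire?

71 days after 1 May 2019 is July 11, 2019.
Tolling adds 60 days: July 11, 2019 + 60 days = September 9, 2019.
September 9, 2019 is a Monday and not a state holiday, so no extension applies.

September 9, 2019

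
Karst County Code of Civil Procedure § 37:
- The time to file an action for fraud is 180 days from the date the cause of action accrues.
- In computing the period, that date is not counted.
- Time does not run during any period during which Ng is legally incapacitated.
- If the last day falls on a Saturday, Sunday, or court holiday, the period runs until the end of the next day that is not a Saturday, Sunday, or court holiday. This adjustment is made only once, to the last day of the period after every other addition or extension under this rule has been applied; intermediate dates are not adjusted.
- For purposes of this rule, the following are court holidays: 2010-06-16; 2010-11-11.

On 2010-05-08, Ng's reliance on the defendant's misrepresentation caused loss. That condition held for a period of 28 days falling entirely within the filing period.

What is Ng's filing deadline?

180 days after 2010-05-08 is November 4, 2010.
Tolling adds 28 days: November 4, 2010 + 28 days = December 2, 2010.
December 2, 2010 is a Thursday and not a court holiday, so no extension applies.

December 2, 2010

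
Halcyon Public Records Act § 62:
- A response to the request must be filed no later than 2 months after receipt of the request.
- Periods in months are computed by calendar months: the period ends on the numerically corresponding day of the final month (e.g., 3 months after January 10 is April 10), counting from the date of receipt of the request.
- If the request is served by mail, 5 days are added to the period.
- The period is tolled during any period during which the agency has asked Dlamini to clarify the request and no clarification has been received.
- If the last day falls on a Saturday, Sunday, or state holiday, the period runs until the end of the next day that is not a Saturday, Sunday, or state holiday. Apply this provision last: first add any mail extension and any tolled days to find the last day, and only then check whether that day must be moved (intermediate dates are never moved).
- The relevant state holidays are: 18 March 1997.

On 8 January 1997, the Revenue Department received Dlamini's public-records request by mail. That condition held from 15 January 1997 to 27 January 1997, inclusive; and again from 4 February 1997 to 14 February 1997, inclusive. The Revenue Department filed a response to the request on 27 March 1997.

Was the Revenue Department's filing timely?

Yes

2 months after 8 January 1997 is March 8, 1997.
Service was by mail, adding 5 days: March 8, 1997 + 5 days = March 13, 1997.
From January 15, 1997 through January 27, 1997 inclusive is 13 days; tolling adds 13 days: March 13, 1997 + 13 days = March 26, 1997.
From February 4, 1997 through February 14, 1997 inclusive is 11 days; tolling adds 11 days: March 26, 1997 + 11 days = April 6, 1997.
April 6, 1997 is Sunday. The next qualifying day is April 7, 1997.
The deadline is April 7, 1997; the filing on March 27, 1997 is on or before that date.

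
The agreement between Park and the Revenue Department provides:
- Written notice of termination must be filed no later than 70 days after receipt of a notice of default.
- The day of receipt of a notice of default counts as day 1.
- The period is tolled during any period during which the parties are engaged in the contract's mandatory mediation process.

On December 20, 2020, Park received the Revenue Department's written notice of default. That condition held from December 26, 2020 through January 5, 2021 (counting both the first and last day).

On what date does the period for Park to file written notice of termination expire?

March 10, 2021

Counting December 20, 2020 as day 1, day 70 is February 27, 2021.
From December 26, 2020 through January 5, 2021 inclusive is 11 days; tolling adds 11 days: February 27, 2021 + 11 days = March 10, 2021.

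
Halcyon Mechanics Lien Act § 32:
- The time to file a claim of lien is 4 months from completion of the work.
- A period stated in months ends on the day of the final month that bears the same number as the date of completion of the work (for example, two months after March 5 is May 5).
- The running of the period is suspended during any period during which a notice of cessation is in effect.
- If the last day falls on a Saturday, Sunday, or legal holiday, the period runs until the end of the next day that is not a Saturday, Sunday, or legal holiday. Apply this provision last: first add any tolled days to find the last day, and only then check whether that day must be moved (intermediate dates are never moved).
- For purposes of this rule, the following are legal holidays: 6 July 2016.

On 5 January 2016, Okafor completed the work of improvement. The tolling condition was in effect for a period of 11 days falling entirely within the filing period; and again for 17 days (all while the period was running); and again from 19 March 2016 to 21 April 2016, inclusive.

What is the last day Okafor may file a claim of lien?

4 months after 5 January 2016 is May 5, 2016.
Tolling adds 11 days: May 5, 2016 + 11 days = May 16, 2016.
Tolling adds 17 days: May 16, 2016 + 17 days = June 2, 2016.
From March 19, 2016 through April 21, 2016 inclusive is 34 days; tolling adds 34 days: June 2, 2016 + 34 days = July 6, 2016.
July 6, 2016 is a listed holiday. The next qualifying day is July 7, 2016.

July 7, 2016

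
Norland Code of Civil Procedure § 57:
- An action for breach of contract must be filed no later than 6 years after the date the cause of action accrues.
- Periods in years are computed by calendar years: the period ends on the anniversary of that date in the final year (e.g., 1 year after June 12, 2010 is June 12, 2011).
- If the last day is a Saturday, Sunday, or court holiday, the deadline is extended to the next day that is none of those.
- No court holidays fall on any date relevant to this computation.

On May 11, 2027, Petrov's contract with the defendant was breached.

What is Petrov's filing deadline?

May 11, 2033

6 years after May 11, 2027 is May 11, 2033.
May 11, 2033 is a Wednesday and not a court holiday, so no extension applies.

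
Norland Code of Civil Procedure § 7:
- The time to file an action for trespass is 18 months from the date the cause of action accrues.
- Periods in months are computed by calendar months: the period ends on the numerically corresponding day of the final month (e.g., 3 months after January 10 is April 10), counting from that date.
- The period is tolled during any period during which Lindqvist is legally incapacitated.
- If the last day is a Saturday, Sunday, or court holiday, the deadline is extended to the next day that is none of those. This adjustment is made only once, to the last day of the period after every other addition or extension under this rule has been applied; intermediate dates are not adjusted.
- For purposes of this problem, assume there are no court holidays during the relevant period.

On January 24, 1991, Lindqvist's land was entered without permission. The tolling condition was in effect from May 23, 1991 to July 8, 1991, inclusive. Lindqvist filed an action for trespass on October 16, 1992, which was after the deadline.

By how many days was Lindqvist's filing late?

37 days

18 months after January 24, 1991 is July 24, 1992.
From May 23, 1991 through July 8, 1991 inclusive is 47 days; tolling adds 47 days: July 24, 1992 + 47 days = September 9, 1992.
September 9, 1992 is a Wednesday and not a court holiday, so no extension applies.
The deadline is September 9, 1992; from September 9, 1992 to October 16, 1992 is 37 days.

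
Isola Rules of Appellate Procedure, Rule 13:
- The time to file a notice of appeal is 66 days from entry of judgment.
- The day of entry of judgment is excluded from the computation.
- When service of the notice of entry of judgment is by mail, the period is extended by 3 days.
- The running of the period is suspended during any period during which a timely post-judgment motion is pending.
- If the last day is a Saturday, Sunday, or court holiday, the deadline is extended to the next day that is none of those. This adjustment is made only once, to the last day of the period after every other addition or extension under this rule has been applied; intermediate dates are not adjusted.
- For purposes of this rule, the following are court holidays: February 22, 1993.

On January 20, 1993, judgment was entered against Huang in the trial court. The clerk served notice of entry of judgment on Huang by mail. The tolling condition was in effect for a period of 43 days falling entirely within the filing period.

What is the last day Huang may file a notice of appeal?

66 days after January 20, 1993 is March 27, 1993.
Service was by mail, adding 3 days: March 27, 1993 + 3 days = March 30, 1993.
Tolling adds 43 days: March 30, 1993 + 43 days = May 12, 1993.
May 12, 1993 is a Wednesday and not a court holiday, so no extension applies.

May 12, 1993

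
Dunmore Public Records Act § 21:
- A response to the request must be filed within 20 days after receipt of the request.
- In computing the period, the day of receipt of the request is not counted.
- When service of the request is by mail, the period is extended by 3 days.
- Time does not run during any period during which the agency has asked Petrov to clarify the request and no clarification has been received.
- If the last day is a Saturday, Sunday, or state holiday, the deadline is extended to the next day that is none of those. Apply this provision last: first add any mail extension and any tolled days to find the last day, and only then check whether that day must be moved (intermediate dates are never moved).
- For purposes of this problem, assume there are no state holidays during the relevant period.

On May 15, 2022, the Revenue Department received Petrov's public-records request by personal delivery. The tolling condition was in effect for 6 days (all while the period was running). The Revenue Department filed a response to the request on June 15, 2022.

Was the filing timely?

No

20 days after May 15, 2022 is June 4, 2022.
Service was not by mail, so no mail extension applies.
Tolling adds 6 days: June 4, 2022 + 6 days = June 10, 2022.
June 10, 2022 is a Friday and not a state holiday, so no extension applies.
The deadline is June 10, 2022; the filing on June 15, 2022 is after that date.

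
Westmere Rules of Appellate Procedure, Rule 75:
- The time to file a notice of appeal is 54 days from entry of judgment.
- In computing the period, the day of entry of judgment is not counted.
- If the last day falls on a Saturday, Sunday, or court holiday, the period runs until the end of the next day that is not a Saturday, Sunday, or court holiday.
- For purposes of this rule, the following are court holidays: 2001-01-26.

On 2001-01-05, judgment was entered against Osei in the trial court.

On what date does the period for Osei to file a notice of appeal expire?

54 days after 2001-01-05 is February 28, 2001.
February 28, 2001 is a Wednesday and not a court holiday, so no extension applies.

February 28, 2001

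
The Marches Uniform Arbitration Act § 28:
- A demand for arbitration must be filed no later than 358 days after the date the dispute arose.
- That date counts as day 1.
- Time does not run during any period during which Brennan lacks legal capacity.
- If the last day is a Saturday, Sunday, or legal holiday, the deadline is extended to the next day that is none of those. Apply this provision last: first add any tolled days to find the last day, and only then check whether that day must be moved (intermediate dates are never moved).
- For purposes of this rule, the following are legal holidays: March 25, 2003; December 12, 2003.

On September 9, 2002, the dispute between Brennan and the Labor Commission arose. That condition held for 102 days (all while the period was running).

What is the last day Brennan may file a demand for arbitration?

Counting September 9, 2002 as day 1, day 358 is September 1, 2003.
Tolling adds 102 days: September 1, 2003 + 102 days = December 12, 2003.
December 12, 2003 is a listed holiday; December 13, 2003 is Saturday; December 14, 2003 is Sunday. The next qualifying day is December 15, 2003.

December 15, 2003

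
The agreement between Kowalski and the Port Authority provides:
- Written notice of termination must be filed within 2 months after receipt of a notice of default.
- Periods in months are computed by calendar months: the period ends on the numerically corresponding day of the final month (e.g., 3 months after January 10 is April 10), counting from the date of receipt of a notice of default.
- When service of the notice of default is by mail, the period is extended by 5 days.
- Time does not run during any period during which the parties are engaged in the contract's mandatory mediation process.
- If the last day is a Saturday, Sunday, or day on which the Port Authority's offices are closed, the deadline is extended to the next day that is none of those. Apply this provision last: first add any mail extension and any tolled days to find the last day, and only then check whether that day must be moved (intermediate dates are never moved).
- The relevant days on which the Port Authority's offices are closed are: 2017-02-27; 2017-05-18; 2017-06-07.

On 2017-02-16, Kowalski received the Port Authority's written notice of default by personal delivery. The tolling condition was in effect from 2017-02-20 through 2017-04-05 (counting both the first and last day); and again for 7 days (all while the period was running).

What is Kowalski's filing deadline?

2 months after 2017-02-16 is April 16, 2017.
Service was not by mail, so no mail extension applies.
From February 20, 2017 through April 5, 2017 inclusive is 45 days; tolling adds 45 days: April 16, 2017 + 45 days = May 31, 2017.
Tolling adds 7 days: May 31, 2017 + 7 days = June 7, 2017.
June 7, 2017 is a listed holiday. The next qualifying day is June 8, 2017.

June 8, 2017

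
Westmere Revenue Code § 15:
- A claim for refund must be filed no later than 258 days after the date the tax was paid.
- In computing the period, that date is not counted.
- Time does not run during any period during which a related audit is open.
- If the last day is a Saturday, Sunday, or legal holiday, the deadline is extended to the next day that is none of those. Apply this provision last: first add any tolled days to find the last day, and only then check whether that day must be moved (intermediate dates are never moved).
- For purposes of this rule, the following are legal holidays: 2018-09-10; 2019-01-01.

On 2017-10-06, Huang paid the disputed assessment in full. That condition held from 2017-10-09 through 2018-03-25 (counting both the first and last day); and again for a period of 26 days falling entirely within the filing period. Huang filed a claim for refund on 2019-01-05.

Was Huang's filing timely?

No

258 days after 2017-10-06 is June 21, 2018.
From October 9, 2017 through March 25, 2018 inclusive is 168 days; tolling adds 168 days: June 21, 2018 + 168 days = December 6, 2018.
Tolling adds 26 days: December 6, 2018 + 26 days = January 1, 2019.
January 1, 2019 is a listed holiday. The next qualifying day is January 2, 2019.
The deadline is January 2, 2019; the filing on January 5, 2019 is after that date.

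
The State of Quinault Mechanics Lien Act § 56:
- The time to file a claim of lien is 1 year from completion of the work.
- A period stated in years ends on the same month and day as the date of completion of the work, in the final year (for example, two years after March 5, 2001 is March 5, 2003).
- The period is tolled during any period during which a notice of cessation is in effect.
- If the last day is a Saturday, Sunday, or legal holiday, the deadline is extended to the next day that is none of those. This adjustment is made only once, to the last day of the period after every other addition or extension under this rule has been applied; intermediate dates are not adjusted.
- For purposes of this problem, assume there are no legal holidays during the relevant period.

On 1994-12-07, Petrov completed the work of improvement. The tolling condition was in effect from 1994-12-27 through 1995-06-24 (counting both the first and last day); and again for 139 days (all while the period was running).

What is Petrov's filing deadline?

October 21, 1996

1 year after 1994-12-07 is December 7, 1995.
From December 27, 1994 through June 24, 1995 inclusive is 180 days; tolling adds 180 days: December 7, 1995 + 180 days = June 4, 1996.
Tolling adds 139 days: June 4, 1996 + 139 days = October 21, 1996.
October 21, 1996 is a Monday and not a legal holiday, so no extension applies.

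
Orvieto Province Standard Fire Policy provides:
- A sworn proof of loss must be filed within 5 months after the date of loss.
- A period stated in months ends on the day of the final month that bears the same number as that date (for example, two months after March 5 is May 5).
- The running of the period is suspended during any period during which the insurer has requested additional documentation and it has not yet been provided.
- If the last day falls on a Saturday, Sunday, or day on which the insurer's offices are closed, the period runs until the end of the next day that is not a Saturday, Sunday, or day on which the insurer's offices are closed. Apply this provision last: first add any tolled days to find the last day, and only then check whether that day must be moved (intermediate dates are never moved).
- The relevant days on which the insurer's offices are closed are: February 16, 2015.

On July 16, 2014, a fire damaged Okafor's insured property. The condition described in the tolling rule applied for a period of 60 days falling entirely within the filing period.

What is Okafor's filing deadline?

February 17, 2015

5 months after July 16, 2014 is December 16, 2014.
Tolling adds 60 days: December 16, 2014 + 60 days = February 14, 2015.
February 14, 2015 is Saturday; February 15, 2015 is Sunday; February 16, 2015 is a listed holiday. The next qualifying day is February 17, 2015.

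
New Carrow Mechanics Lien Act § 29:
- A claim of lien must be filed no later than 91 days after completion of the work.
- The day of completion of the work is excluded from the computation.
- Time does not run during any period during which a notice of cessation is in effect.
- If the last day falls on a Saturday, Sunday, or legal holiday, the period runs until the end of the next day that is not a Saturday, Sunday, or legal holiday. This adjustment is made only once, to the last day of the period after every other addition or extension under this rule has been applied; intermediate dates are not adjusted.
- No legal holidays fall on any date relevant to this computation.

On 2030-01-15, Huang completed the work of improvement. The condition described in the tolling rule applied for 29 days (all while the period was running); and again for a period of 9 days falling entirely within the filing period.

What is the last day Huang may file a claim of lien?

91 days after 2030-01-15 is April 16, 2030.
Tolling adds 29 days: April 16, 2030 + 29 days = May 15, 2030.
Tolling adds 9 days: May 15, 2030 + 9 days = May 24, 2030.
May 24, 2030 is a Friday and not a legal holiday, so no extension applies.

May 24, 2030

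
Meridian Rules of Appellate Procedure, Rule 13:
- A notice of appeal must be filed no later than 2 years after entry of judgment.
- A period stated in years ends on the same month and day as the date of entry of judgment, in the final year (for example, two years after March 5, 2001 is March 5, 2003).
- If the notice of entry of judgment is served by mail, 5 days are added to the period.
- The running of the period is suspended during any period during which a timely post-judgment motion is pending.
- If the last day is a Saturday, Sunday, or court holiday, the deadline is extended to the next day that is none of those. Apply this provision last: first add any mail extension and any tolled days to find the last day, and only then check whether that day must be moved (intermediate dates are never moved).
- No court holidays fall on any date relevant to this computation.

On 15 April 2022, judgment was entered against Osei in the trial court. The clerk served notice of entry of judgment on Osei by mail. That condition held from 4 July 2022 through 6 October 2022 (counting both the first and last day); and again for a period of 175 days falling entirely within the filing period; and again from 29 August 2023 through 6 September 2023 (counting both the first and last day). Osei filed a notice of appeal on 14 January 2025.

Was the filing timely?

Yes

2 years after 15 April 2022 is April 15, 2024.
Service was by mail, adding 5 days: April 15, 2024 + 5 days = April 20, 2024.
From July 4, 2022 through October 6, 2022 inclusive is 95 days; tolling adds 95 days: April 20, 2024 + 95 days = July 24, 2024.
Tolling adds 175 days: July 24, 2024 + 175 days = January 15, 2025.
From August 29, 2023 through September 6, 2023 inclusive is 9 days; tolling adds 9 days: January 15, 2025 + 9 days = January 24, 2025.
January 24, 2025 is a Friday and not a court holiday, so no extension applies.
The deadline is January 24, 2025; the filing on January 14, 2025 is on or before that date.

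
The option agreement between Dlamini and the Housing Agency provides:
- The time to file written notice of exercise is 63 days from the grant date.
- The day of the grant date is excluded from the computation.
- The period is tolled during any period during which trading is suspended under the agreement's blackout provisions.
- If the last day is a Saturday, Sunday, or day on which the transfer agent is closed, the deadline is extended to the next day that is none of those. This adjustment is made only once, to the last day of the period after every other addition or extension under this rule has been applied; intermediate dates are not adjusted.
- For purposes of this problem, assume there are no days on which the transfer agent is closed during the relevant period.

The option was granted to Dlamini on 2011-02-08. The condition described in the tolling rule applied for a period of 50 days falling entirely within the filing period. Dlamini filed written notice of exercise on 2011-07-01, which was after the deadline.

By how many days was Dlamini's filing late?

30 days

63 days after 2011-02-08 is April 12, 2011.
Tolling adds 50 days: April 12, 2011 + 50 days = June 1, 2011.
June 1, 2011 is a Wednesday and not a day on which the transfer agent is closed, so no extension applies.
The deadline is June 1, 2011; from June 1, 2011 to July 1, 2011 is 30 days.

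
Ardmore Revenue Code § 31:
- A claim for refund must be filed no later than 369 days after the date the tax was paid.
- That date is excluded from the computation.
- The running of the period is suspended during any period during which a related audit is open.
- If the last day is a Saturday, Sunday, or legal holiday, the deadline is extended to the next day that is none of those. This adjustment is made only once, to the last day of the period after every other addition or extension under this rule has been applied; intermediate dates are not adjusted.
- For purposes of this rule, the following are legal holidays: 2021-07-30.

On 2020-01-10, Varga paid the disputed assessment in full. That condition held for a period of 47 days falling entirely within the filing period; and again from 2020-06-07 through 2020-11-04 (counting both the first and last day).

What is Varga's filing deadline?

369 days after 2020-01-10 is January 13, 2021.
Tolling adds 47 days: January 13, 2021 + 47 days = March 1, 2021.
From June 7, 2020 through November 4, 2020 inclusive is 151 days; tolling adds 151 days: March 1, 2021 + 151 days = July 30, 2021.
July 30, 2021 is a listed holiday; July 31, 2021 is Saturday; August 1, 2021 is Sunday. The next qualifying day is August 2, 2021.

August 2, 2021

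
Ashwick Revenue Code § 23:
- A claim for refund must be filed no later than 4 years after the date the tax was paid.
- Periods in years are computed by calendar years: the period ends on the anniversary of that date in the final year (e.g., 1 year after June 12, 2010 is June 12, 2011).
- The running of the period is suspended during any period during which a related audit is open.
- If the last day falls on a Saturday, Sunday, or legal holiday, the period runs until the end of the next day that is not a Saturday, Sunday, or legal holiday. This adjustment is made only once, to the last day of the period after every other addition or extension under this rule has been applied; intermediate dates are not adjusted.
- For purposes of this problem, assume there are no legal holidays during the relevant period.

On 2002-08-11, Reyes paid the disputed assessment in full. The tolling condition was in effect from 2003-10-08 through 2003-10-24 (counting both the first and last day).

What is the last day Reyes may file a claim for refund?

4 years after 2002-08-11 is August 11, 2006.
From October 8, 2003 through October 24, 2003 inclusive is 17 days; tolling adds 17 days: August 11, 2006 + 17 days = August 28, 2006.
August 28, 2006 is a Monday and not a legal holiday, so no extension applies.

August 28, 2006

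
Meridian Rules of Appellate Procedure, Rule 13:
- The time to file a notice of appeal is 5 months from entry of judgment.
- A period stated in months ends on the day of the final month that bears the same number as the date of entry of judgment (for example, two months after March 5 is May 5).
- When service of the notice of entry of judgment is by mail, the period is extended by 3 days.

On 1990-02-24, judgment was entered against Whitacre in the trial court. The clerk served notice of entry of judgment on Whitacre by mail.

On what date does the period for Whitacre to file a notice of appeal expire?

5 months after 1990-02-24 is July 24, 1990.
Service was by mail, adding 3 days: July 24, 1990 + 3 days = July 27, 1990.

July 27, 1990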